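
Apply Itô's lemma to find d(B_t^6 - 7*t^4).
d(B_t^6 - 7*t^4) = (15*B_t^4 - 28*t^3) dt + (6*B_t^5) dB_t

Itô's formula for f(t, x): d f(t, B_t) = (f_t + (1/2) f_xx) dt + f_x dB_t. Compute partials of f(t, x) = -7*t^4 + x^6:
  f_t(t,x)  = -28*t^3
  f_x(t,x)  = 6*x^5
  f_xx(t,x) = 30*x^4
Assemble drift = f_t + (1/2) f_xx = -28*t^3 + 15*x^4 and diffusion = f_x = 6*x^5. Substituting x = B_t:
  d(B_t^6 - 7*t^4) = (15*B_t^4 - 28*t^3) dt + (6*B_t^5) dB_t.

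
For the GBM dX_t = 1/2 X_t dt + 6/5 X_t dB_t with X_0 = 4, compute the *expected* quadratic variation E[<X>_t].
E[<X>_t] = 576*exp(61*t/25)/61 - 576/61

<X>_t = int_0^t ((6/5) * X_s)^2 ds. Taking expectation inside the integral: E[<X>_t] = (6/5)^2 * int_0^t E[X_s^2] ds. For GBM, E[X_s^2] = x_0^2 * exp((2 mu + sigma^2) s). Integrating:
  E[<X>_t] = (6/5)^2 * 4^2 * (exp((2*(1/2) + (6/5)^2) t) - 1) / (2*(1/2) + (6/5)^2)
           = (6/5)^2 * 4^2 * (exp((61/25) t) - 1) / (61/25) = 576*exp(61*t/25)/61 - 576/61.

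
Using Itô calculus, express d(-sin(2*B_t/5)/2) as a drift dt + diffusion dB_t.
d(-sin(2*B_t/5)/2) = (sin(2*B_t/5)/25) dt + (-cos(2*B_t/5)/5) dB_t

Itô's formula for f(B_t) gives d f(B_t) = f'(B_t) dB_t + (1/2) f''(B_t) dt. Compute derivatives of f(x) = -sin(2*x/5)/2:
  f'(x)  = -cos(2*x/5)/5
  f''(x) = 2*sin(2*x/5)/25
Substitute x = B_t and multiply the f'' term by 1/2:
  drift     = (1/2) * (2*sin(2*x/5)/25) evaluated at B_t = sin(2*B_t/5)/25
  diffusion = (-cos(2*x/5)/5) evaluated at B_t = -cos(2*B_t/5)/5
Therefore d(-sin(2*B_t/5)/2) = (sin(2*B_t/5)/25) dt + (-cos(2*B_t/5)/5) dB_t.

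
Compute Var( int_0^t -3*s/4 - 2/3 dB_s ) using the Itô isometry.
Var = t*(27*t^2 + 72*t + 64)/144

The Itô integral of a deterministic integrand f(s) has mean 0 because each increment f(s) * (B_{s+ds} - B_s) has mean 0. By the Itô isometry:
  Var( int_0^t f(s) dB_s ) = E[ (int_0^t f(s) dB_s)^2 ] = int_0^t f(s)^2 ds.
Here f(s) = -3*s/4 - 2/3, so f(s)^2 = (9*s + 8)^2/144. Integrate:
  int_0^t ((9*s + 8)^2/144) ds = t*(27*t^2 + 72*t + 64)/144.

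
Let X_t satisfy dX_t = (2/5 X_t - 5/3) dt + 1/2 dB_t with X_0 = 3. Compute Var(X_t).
Var(X_t) = 5*exp(4*t/5)/16 - 5/16

The variance V(t) = Var(X_t) satisfies V'(t) = 2 a V(t) + c^2 with V(0) = 0 (drift coefficient is linear in X, diffusion is constant). With a = 2/5, c = 1/2, the solution is
  V(t) = (c^2 / (2 a)) * (exp(2 a t) - 1)
       = ((1/2)^2 / (2*(2/5))) * (exp((4/5) t) - 1)
       = 5*exp(4*t/5)/16 - 5/16.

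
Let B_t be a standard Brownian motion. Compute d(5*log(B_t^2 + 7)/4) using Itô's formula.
d(5*log(B_t^2 + 7)/4) = (5*(7 - B_t^2)/(4*(B_t^2 + 7)^2)) dt + (5*B_t/(2*(B_t^2 + 7))) dB_t

Itô's formula for f(B_t) gives d f(B_t) = f'(B_t) dB_t + (1/2) f''(B_t) dt. Compute derivatives of f(x) = 5*log(x^2 + 7)/4:
  f'(x)  = 5*x/(2*(x^2 + 7))
  f''(x) = 5*(7 - x^2)/(2*(x^2 + 7)^2)
Substitute x = B_t and multiply the f'' term by 1/2:
  drift     = (1/2) * (5*(7 - x^2)/(2*(x^2 + 7)^2)) evaluated at B_t = 5*(7 - B_t^2)/(4*(B_t^2 + 7)^2)
  diffusion = (5*x/(2*(x^2 + 7))) evaluated at B_t = 5*B_t/(2*(B_t^2 + 7))
Therefore d(5*log(B_t^2 + 7)/4) = (5*(7 - B_t^2)/(4*(B_t^2 + 7)^2)) dt + (5*B_t/(2*(B_t^2 + 7))) dB_t.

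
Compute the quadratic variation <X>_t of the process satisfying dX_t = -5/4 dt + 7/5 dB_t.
<X>_t = 49*t/25

For an Itô process dX_t = a(t) dt + b(t) dB_t, the quadratic variation is <X>_t = int_0^t b(s)^2 ds (the drift term does not contribute). Here b(s) = 7/5, so
  b(s)^2 = 49/25.
Integrating from 0 to t:
  <X>_t = int_0^t (49/25) ds = 49*t/25.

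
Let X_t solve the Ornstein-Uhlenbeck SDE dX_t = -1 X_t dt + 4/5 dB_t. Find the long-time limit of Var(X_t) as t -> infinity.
lim Var(X_t) = 8/25

The OU SDE dX = -theta X dt + sigma dB admits the integrating factor exp(theta t): d(exp(theta t) X_t) = sigma exp(theta t) dB_t. Integrating from 0 to t gives X_t = x_0 * exp(-theta t) + sigma * int_0^t exp(-theta (t-s)) dB_s for any initial x_0. The Itô integral has variance (by the Itô isometry) sigma^2 * int_0^t exp(-2 theta (t - s)) ds = sigma^2 * (1 - exp(-2 theta t)) / (2 theta), independent of x_0.
With theta = 1, sigma = 4/5:
  Var(X_t) = (4/5)^2 * (1 - exp(-2*1 t)) / (2 * 1) = 8/25 - 8*exp(-2*t)/25.
As t -> infinity, exp(-2*1 t) -> 0, so the stationary variance is sigma^2 / (2 theta) = 8/25.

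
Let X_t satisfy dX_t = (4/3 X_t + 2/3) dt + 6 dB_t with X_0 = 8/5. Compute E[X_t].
E[X_t] = 21*exp(4*t/3)/10 - 1/2

Taking expectations and using E[dB_t] = 0, the mean m(t) = E[X_t] satisfies the ODE m'(t) = a m(t) + b with m(0) = x_0. With a = 4/3, b = 2/3, x_0 = 8/5, the solution is
  m(t) = x_0 * exp(a t) + (b/a) * (exp(a t) - 1)
       = (8/5) * exp((4/3) t) + ((2/3)/(4/3)) * (exp((4/3) t) - 1)
       = 21*exp(4*t/3)/10 - 1/2.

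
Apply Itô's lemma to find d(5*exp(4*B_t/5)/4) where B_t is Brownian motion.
d(5*exp(4*B_t/5)/4) = (2*exp(4*B_t/5)/5) dt + (exp(4*B_t/5)) dB_t

Itô's formula for f(B_t) gives d f(B_t) = f'(B_t) dB_t + (1/2) f''(B_t) dt. Compute derivatives of f(x) = 5*exp(4*x/5)/4:
  f'(x)  = exp(4*x/5)
  f''(x) = 4*exp(4*x/5)/5
Substitute x = B_t and multiply the f'' term by 1/2:
  drift     = (1/2) * (4*exp(4*x/5)/5) evaluated at B_t = 2*exp(4*B_t/5)/5
  diffusion = (exp(4*x/5)) evaluated at B_t = exp(4*B_t/5)
Therefore d(5*exp(4*B_t/5)/4) = (2*exp(4*B_t/5)/5) dt + (exp(4*B_t/5)) dB_t.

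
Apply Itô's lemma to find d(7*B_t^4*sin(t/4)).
d(7*B_t^4*sin(t/4)) = (7*B_t^2*(B_t^2*cos(t/4) + 24*sin(t/4))/4) dt + (28*B_t^3*sin(t/4)) dB_t

Itô's formula for f(t, x): d f(t, B_t) = (f_t + (1/2) f_xx) dt + f_x dB_t. Compute partials of f(t, x) = 7*x^4*sin(t/4):
  f_t(t,x)  = 7*x^4*cos(t/4)/4
  f_x(t,x)  = 28*x^3*sin(t/4)
  f_xx(t,x) = 84*x^2*sin(t/4)
Assemble drift = f_t + (1/2) f_xx = 7*x^2*(x^2*cos(t/4) + 24*sin(t/4))/4 and diffusion = f_x = 28*x^3*sin(t/4). Substituting x = B_t:
  d(7*B_t^4*sin(t/4)) = (7*B_t^2*(B_t^2*cos(t/4) + 24*sin(t/4))/4) dt + (28*B_t^3*sin(t/4)) dB_t.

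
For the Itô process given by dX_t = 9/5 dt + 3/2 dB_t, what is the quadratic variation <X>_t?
<X>_t = 9*t/4

For an Itô process dX_t = a(t) dt + b(t) dB_t, the quadratic variation is <X>_t = int_0^t b(s)^2 ds (the drift term does not contribute). Here b(s) = 3/2, so
  b(s)^2 = 9/4.
Integrating from 0 to t:
  <X>_t = int_0^t (9/4) ds = 9*t/4.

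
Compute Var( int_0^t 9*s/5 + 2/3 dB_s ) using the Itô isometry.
Var = t*(243*t^2 + 270*t + 100)/225

The Itô integral of a deterministic integrand f(s) has mean 0 because each increment f(s) * (B_{s+ds} - B_s) has mean 0. By the Itô isometry:
  Var( int_0^t f(s) dB_s ) = E[ (int_0^t f(s) dB_s)^2 ] = int_0^t f(s)^2 ds.
Here f(s) = 9*s/5 + 2/3, so f(s)^2 = (27*s + 10)^2/225. Integrate:
  int_0^t ((27*s + 10)^2/225) ds = t*(243*t^2 + 270*t + 100)/225.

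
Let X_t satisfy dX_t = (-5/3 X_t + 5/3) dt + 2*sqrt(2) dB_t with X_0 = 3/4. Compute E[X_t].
E[X_t] = 1 - exp(-5*t/3)/4

Taking expectations and using E[dB_t] = 0, the mean m(t) = E[X_t] satisfies the ODE m'(t) = a m(t) + b with m(0) = x_0. With a = -5/3, b = 5/3, x_0 = 3/4, the solution is
  m(t) = x_0 * exp(a t) + (b/a) * (exp(a t) - 1)
       = (3/4) * exp((-5/3) t) + ((5/3)/(-5/3)) * (exp((-5/3) t) - 1)
       = 1 - exp(-5*t/3)/4.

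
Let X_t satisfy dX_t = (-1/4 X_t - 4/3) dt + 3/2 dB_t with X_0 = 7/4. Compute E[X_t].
E[X_t] = -16/3 + 85*exp(-t/4)/12

Taking expectations and using E[dB_t] = 0, the mean m(t) = E[X_t] satisfies the ODE m'(t) = a m(t) + b with m(0) = x_0. With a = -1/4, b = -4/3, x_0 = 7/4, the solution is
  m(t) = x_0 * exp(a t) + (b/a) * (exp(a t) - 1)
       = (7/4) * exp((-1/4) t) + ((-4/3)/(-1/4)) * (exp((-1/4) t) - 1)
       = -16/3 + 85*exp(-t/4)/12.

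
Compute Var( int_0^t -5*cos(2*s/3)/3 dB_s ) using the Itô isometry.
Var = 25*t/18 + 25*sin(4*t/3)/24

The Itô integral of a deterministic integrand f(s) has mean 0 because each increment f(s) * (B_{s+ds} - B_s) has mean 0. By the Itô isometry:
  Var( int_0^t f(s) dB_s ) = E[ (int_0^t f(s) dB_s)^2 ] = int_0^t f(s)^2 ds.
Here f(s) = -5*cos(2*s/3)/3, so f(s)^2 = 25*cos(2*s/3)^2/9. Integrate:
  int_0^t (25*cos(2*s/3)^2/9) ds = 25*t/18 + 25*sin(4*t/3)/24.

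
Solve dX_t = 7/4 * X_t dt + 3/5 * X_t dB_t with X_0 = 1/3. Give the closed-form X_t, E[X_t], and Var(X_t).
X_t = 1/3 * exp((157/100) t + (3/5) B_t); E[X_t] = exp(7*t/4)/3; Var(X_t) = (exp(9*t/25) - 1)*exp(7*t/2)/9

For GBM dX = mu X dt + sigma X dB with X_0 = x_0, apply Itô to Y = log X: dY = (mu - sigma^2/2) dt + sigma dB, so Y_t = log(x_0) + (mu - sigma^2/2) t + sigma B_t and hence X_t = x_0 * exp((mu - sigma^2/2) t + sigma B_t).
With mu = 7/4, sigma = 3/5, x_0 = 1/3, this gives:
  X_t = 1/3 * exp((157/100) * t + (3/5) * B_t).
Since sigma*B_t ~ Normal(0, sigma^2 t), E[exp(sigma*B_t)] = exp(sigma^2 t / 2); so E[X_t] = x_0 * exp((mu - sigma^2/2) t) * exp(sigma^2 t / 2) = x_0 * exp(mu t) = exp(7*t/4)/3.
Var(X_t) = E[X_t^2] - (E[X_t])^2 = x_0^2 * exp(2 mu t) * (exp(sigma^2 t) - 1) = (exp(9*t/25) - 1)*exp(7*t/2)/9.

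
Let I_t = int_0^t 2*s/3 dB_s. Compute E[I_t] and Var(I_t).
E[I_t] = 0; Var(I_t) = 4*t^3/27

The Itô integral of a deterministic integrand f(s) has mean 0 because each increment f(s) * (B_{s+ds} - B_s) has mean 0. By the Itô isometry:
  Var( int_0^t f(s) dB_s ) = E[ (int_0^t f(s) dB_s)^2 ] = int_0^t f(s)^2 ds.
Here f(s) = 2*s/3, so f(s)^2 = 4*s^2/9. Integrate:
  int_0^t (4*s^2/9) ds = 4*t^3/27.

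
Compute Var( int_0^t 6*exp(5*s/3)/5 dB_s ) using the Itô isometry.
Var = 54*exp(10*t/3)/125 - 54/125

The Itô integral of a deterministic integrand f(s) has mean 0 because each increment f(s) * (B_{s+ds} - B_s) has mean 0. By the Itô isometry:
  Var( int_0^t f(s) dB_s ) = E[ (int_0^t f(s) dB_s)^2 ] = int_0^t f(s)^2 ds.
Here f(s) = 6*exp(5*s/3)/5, so f(s)^2 = 36*exp(10*s/3)/25. Integrate:
  int_0^t (36*exp(10*s/3)/25) ds = 54*exp(10*t/3)/125 - 54/125.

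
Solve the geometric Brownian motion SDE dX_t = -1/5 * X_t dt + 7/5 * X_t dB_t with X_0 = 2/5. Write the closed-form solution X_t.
X_t = 2/5 * exp((-59/50) * t + (7/5) * B_t)

For GBM dX = mu X dt + sigma X dB with X_0 = x_0, apply Itô to Y = log X: dY = (mu - sigma^2/2) dt + sigma dB, so Y_t = log(x_0) + (mu - sigma^2/2) t + sigma B_t and hence X_t = x_0 * exp((mu - sigma^2/2) t + sigma B_t).
With mu = -1/5, sigma = 7/5, x_0 = 2/5, this gives:
  X_t = 2/5 * exp((-59/50) * t + (7/5) * B_t).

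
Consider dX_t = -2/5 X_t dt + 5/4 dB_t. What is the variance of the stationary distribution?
lim Var(X_t) = 125/64

The OU SDE dX = -theta X dt + sigma dB admits the integrating factor exp(theta t): d(exp(theta t) X_t) = sigma exp(theta t) dB_t. Integrating from 0 to t gives X_t = x_0 * exp(-theta t) + sigma * int_0^t exp(-theta (t-s)) dB_s for any initial x_0. The Itô integral has variance (by the Itô isometry) sigma^2 * int_0^t exp(-2 theta (t - s)) ds = sigma^2 * (1 - exp(-2 theta t)) / (2 theta), independent of x_0.
With theta = 2/5, sigma = 5/4:
  Var(X_t) = (5/4)^2 * (1 - exp(-2*2/5 t)) / (2 * 2/5) = 125/64 - 125*exp(-4*t/5)/64.
As t -> infinity, exp(-2*2/5 t) -> 0, so the stationary variance is sigma^2 / (2 theta) = 125/64.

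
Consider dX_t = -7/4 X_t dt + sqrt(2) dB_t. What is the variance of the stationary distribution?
lim Var(X_t) = 4/7

The OU SDE dX = -theta X dt + sigma dB admits the integrating factor exp(theta t): d(exp(theta t) X_t) = sigma exp(theta t) dB_t. Integrating from 0 to t gives X_t = x_0 * exp(-theta t) + sigma * int_0^t exp(-theta (t-s)) dB_s for any initial x_0. The Itô integral has variance (by the Itô isometry) sigma^2 * int_0^t exp(-2 theta (t - s)) ds = sigma^2 * (1 - exp(-2 theta t)) / (2 theta), independent of x_0.
With theta = 7/4, sigma = sqrt(2):
  Var(X_t) = (sqrt(2))^2 * (1 - exp(-2*7/4 t)) / (2 * 7/4) = 4/7 - 4*exp(-7*t/2)/7.
As t -> infinity, exp(-2*7/4 t) -> 0, so the stationary variance is sigma^2 / (2 theta) = 4/7.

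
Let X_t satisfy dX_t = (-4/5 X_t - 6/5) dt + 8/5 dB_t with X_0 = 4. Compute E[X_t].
E[X_t] = -3/2 + 11*exp(-4*t/5)/2

Taking expectations and using E[dB_t] = 0, the mean m(t) = E[X_t] satisfies the ODE m'(t) = a m(t) + b with m(0) = x_0. With a = -4/5, b = -6/5, x_0 = 4, the solution is
  m(t) = x_0 * exp(a t) + (b/a) * (exp(a t) - 1)
       = 4 * exp((-4/5) t) + ((-6/5)/(-4/5)) * (exp((-4/5) t) - 1)
       = -3/2 + 11*exp(-4*t/5)/2.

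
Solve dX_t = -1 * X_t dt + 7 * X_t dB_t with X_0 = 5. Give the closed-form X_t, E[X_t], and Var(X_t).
X_t = 5 * exp((-51/2) t + (7) B_t); E[X_t] = 5*exp(-t); Var(X_t) = (25*exp(49*t) - 25)*exp(-2*t)

For GBM dX = mu X dt + sigma X dB with X_0 = x_0, apply Itô to Y = log X: dY = (mu - sigma^2/2) dt + sigma dB, so Y_t = log(x_0) + (mu - sigma^2/2) t + sigma B_t and hence X_t = x_0 * exp((mu - sigma^2/2) t + sigma B_t).
With mu = -1, sigma = 7, x_0 = 5, this gives:
  X_t = 5 * exp((-51/2) * t + (7) * B_t).
Since sigma*B_t ~ Normal(0, sigma^2 t), E[exp(sigma*B_t)] = exp(sigma^2 t / 2); so E[X_t] = x_0 * exp((mu - sigma^2/2) t) * exp(sigma^2 t / 2) = x_0 * exp(mu t) = 5*exp(-t).
Var(X_t) = E[X_t^2] - (E[X_t])^2 = x_0^2 * exp(2 mu t) * (exp(sigma^2 t) - 1) = (25*exp(49*t) - 25)*exp(-2*t).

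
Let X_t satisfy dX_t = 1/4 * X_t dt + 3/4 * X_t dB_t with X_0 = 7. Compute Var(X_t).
Var(X_t) = 49*(exp(9*t/16) - 1)*exp(t/2)

For GBM dX = mu X dt + sigma X dB with X_0 = x_0, apply Itô to Y = log X: dY = (mu - sigma^2/2) dt + sigma dB, so Y_t = log(x_0) + (mu - sigma^2/2) t + sigma B_t and hence X_t = x_0 * exp((mu - sigma^2/2) t + sigma B_t).
With mu = 1/4, sigma = 3/4, x_0 = 7, this gives:
  X_t = 7 * exp((-1/32) * t + (3/4) * B_t).
Since sigma*B_t ~ Normal(0, sigma^2 t), E[exp(sigma*B_t)] = exp(sigma^2 t / 2); so E[X_t] = x_0 * exp((mu - sigma^2/2) t) * exp(sigma^2 t / 2) = x_0 * exp(mu t) = 7*exp(t/4).
Var(X_t) = E[X_t^2] - (E[X_t])^2 = x_0^2 * exp(2 mu t) * (exp(sigma^2 t) - 1) = 49*(exp(9*t/16) - 1)*exp(t/2).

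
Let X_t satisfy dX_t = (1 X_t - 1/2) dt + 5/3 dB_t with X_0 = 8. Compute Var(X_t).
Var(X_t) = 25*exp(2*t)/18 - 25/18

The variance V(t) = Var(X_t) satisfies V'(t) = 2 a V(t) + c^2 with V(0) = 0 (drift coefficient is linear in X, diffusion is constant). With a = 1, c = 5/3, the solution is
  V(t) = (c^2 / (2 a)) * (exp(2 a t) - 1)
       = ((5/3)^2 / (2*1)) * (exp(2 t) - 1)
       = 25*exp(2*t)/18 - 25/18.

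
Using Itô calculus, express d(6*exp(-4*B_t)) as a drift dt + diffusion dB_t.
d(6*exp(-4*B_t)) = (48*exp(-4*B_t)) dt + (-24*exp(-4*B_t)) dB_t

Itô's formula for f(B_t) gives d f(B_t) = f'(B_t) dB_t + (1/2) f''(B_t) dt. Compute derivatives of f(x) = 6*exp(-4*x):
  f'(x)  = -24*exp(-4*x)
  f''(x) = 96*exp(-4*x)
Substitute x = B_t and multiply the f'' term by 1/2:
  drift     = (1/2) * (96*exp(-4*x)) evaluated at B_t = 48*exp(-4*B_t)
  diffusion = (-24*exp(-4*x)) evaluated at B_t = -24*exp(-4*B_t)
Therefore d(6*exp(-4*B_t)) = (48*exp(-4*B_t)) dt + (-24*exp(-4*B_t)) dB_t.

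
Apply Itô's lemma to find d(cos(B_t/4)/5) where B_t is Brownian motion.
d(cos(B_t/4)/5) = (-cos(B_t/4)/160) dt + (-sin(B_t/4)/20) dB_t

Itô's formula for f(B_t) gives d f(B_t) = f'(B_t) dB_t + (1/2) f''(B_t) dt. Compute derivatives of f(x) = cos(x/4)/5:
  f'(x)  = -sin(x/4)/20
  f''(x) = -cos(x/4)/80
Substitute x = B_t and multiply the f'' term by 1/2:
  drift     = (1/2) * (-cos(x/4)/80) evaluated at B_t = -cos(B_t/4)/160
  diffusion = (-sin(x/4)/20) evaluated at B_t = -sin(B_t/4)/20
Therefore d(cos(B_t/4)/5) = (-cos(B_t/4)/160) dt + (-sin(B_t/4)/20) dB_t.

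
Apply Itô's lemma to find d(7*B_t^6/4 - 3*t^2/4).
d(7*B_t^6/4 - 3*t^2/4) = (105*B_t^4/4 - 3*t/2) dt + (21*B_t^5/2) dB_t

Itô's formula for f(t, x): d f(t, B_t) = (f_t + (1/2) f_xx) dt + f_x dB_t. Compute partials of f(t, x) = -3*t^2/4 + 7*x^6/4:
  f_t(t,x)  = -3*t/2
  f_x(t,x)  = 21*x^5/2
  f_xx(t,x) = 105*x^4/2
Assemble drift = f_t + (1/2) f_xx = -3*t/2 + 105*x^4/4 and diffusion = f_x = 21*x^5/2. Substituting x = B_t:
  d(7*B_t^6/4 - 3*t^2/4) = (105*B_t^4/4 - 3*t/2) dt + (21*B_t^5/2) dB_t.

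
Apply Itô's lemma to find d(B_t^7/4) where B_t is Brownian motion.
d(B_t^7/4) = (21*B_t^5/4) dt + (7*B_t^6/4) dB_t

Itô's formula for f(B_t) gives d f(B_t) = f'(B_t) dB_t + (1/2) f''(B_t) dt. Compute derivatives of f(x) = x^7/4:
  f'(x)  = 7*x^6/4
  f''(x) = 21*x^5/2
Substitute x = B_t and multiply the f'' term by 1/2:
  drift     = (1/2) * (21*x^5/2) evaluated at B_t = 21*B_t^5/4
  diffusion = (7*x^6/4) evaluated at B_t = 7*B_t^6/4
Therefore d(B_t^7/4) = (21*B_t^5/4) dt + (7*B_t^6/4) dB_t.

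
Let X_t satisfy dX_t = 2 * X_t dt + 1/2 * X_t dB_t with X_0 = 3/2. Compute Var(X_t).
Var(X_t) = 9*(exp(t/4) - 1)*exp(4*t)/4

For GBM dX = mu X dt + sigma X dB with X_0 = x_0, apply Itô to Y = log X: dY = (mu - sigma^2/2) dt + sigma dB, so Y_t = log(x_0) + (mu - sigma^2/2) t + sigma B_t and hence X_t = x_0 * exp((mu - sigma^2/2) t + sigma B_t).
With mu = 2, sigma = 1/2, x_0 = 3/2, this gives:
  X_t = 3/2 * exp((15/8) * t + (1/2) * B_t).
Since sigma*B_t ~ Normal(0, sigma^2 t), E[exp(sigma*B_t)] = exp(sigma^2 t / 2); so E[X_t] = x_0 * exp((mu - sigma^2/2) t) * exp(sigma^2 t / 2) = x_0 * exp(mu t) = 3*exp(2*t)/2.
Var(X_t) = E[X_t^2] - (E[X_t])^2 = x_0^2 * exp(2 mu t) * (exp(sigma^2 t) - 1) = 9*(exp(t/4) - 1)*exp(4*t)/4.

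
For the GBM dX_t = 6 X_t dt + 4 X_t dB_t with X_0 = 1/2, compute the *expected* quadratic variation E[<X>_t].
E[<X>_t] = exp(28*t)/7 - 1/7

<X>_t = int_0^t (4 * X_s)^2 ds. Taking expectation inside the integral: E[<X>_t] = 4^2 * int_0^t E[X_s^2] ds. For GBM, E[X_s^2] = x_0^2 * exp((2 mu + sigma^2) s). Integrating:
  E[<X>_t] = 4^2 * (1/2)^2 * (exp((2*6 + 4^2) t) - 1) / (2*6 + 4^2)
           = 4^2 * (1/2)^2 * (exp(28 t) - 1) / 28 = exp(28*t)/7 - 1/7.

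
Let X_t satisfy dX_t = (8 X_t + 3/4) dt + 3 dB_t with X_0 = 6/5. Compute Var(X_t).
Var(X_t) = 9*exp(16*t)/16 - 9/16

The variance V(t) = Var(X_t) satisfies V'(t) = 2 a V(t) + c^2 with V(0) = 0 (drift coefficient is linear in X, diffusion is constant). With a = 8, c = 3, the solution is
  V(t) = (c^2 / (2 a)) * (exp(2 a t) - 1)
       = (3^2 / (2*8)) * (exp(16 t) - 1)
       = 9*exp(16*t)/16 - 9/16.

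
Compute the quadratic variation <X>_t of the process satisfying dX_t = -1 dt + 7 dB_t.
<X>_t = 49*t

For an Itô process dX_t = a(t) dt + b(t) dB_t, the quadratic variation is <X>_t = int_0^t b(s)^2 ds (the drift term does not contribute). Here b(s) = 7, so
  b(s)^2 = 49.
Integrating from 0 to t:
  <X>_t = int_0^t (49) ds = 49*t.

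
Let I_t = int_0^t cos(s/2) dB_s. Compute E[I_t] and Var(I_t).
E[I_t] = 0; Var(I_t) = t/2 + sin(t)/2

The Itô integral of a deterministic integrand f(s) has mean 0 because each increment f(s) * (B_{s+ds} - B_s) has mean 0. By the Itô isometry:
  Var( int_0^t f(s) dB_s ) = E[ (int_0^t f(s) dB_s)^2 ] = int_0^t f(s)^2 ds.
Here f(s) = cos(s/2), so f(s)^2 = cos(s/2)^2. Integrate:
  int_0^t (cos(s/2)^2) ds = t/2 + sin(t)/2.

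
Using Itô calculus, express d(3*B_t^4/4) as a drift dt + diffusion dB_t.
d(3*B_t^4/4) = (9*B_t^2/2) dt + (3*B_t^3) dB_t

Itô's formula for f(B_t) gives d f(B_t) = f'(B_t) dB_t + (1/2) f''(B_t) dt. Compute derivatives of f(x) = 3*x^4/4:
  f'(x)  = 3*x^3
  f''(x) = 9*x^2
Substitute x = B_t and multiply the f'' term by 1/2:
  drift     = (1/2) * (9*x^2) evaluated at B_t = 9*B_t^2/2
  diffusion = (3*x^3) evaluated at B_t = 3*B_t^3
Therefore d(3*B_t^4/4) = (9*B_t^2/2) dt + (3*B_t^3) dB_t.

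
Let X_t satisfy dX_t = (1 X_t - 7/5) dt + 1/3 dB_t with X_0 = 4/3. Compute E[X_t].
E[X_t] = 7/5 - exp(t)/15

Taking expectations and using E[dB_t] = 0, the mean m(t) = E[X_t] satisfies the ODE m'(t) = a m(t) + b with m(0) = x_0. With a = 1, b = -7/5, x_0 = 4/3, the solution is
  m(t) = x_0 * exp(a t) + (b/a) * (exp(a t) - 1)
       = (4/3) * exp(1 t) + ((-7/5)/1) * (exp(1 t) - 1)
       = 7/5 - exp(t)/15.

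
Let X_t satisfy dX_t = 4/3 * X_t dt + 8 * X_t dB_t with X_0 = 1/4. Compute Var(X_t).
Var(X_t) = (exp(64*t) - 1)*exp(8*t/3)/16

For GBM dX = mu X dt + sigma X dB with X_0 = x_0, apply Itô to Y = log X: dY = (mu - sigma^2/2) dt + sigma dB, so Y_t = log(x_0) + (mu - sigma^2/2) t + sigma B_t and hence X_t = x_0 * exp((mu - sigma^2/2) t + sigma B_t).
With mu = 4/3, sigma = 8, x_0 = 1/4, this gives:
  X_t = 1/4 * exp((-92/3) * t + (8) * B_t).
Since sigma*B_t ~ Normal(0, sigma^2 t), E[exp(sigma*B_t)] = exp(sigma^2 t / 2); so E[X_t] = x_0 * exp((mu - sigma^2/2) t) * exp(sigma^2 t / 2) = x_0 * exp(mu t) = exp(4*t/3)/4.
Var(X_t) = E[X_t^2] - (E[X_t])^2 = x_0^2 * exp(2 mu t) * (exp(sigma^2 t) - 1) = (exp(64*t) - 1)*exp(8*t/3)/16.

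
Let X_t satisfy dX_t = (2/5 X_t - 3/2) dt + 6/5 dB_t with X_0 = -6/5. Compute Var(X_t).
Var(X_t) = 9*exp(4*t/5)/5 - 9/5

The variance V(t) = Var(X_t) satisfies V'(t) = 2 a V(t) + c^2 with V(0) = 0 (drift coefficient is linear in X, diffusion is constant). With a = 2/5, c = 6/5, the solution is
  V(t) = (c^2 / (2 a)) * (exp(2 a t) - 1)
       = ((6/5)^2 / (2*(2/5))) * (exp((4/5) t) - 1)
       = 9*exp(4*t/5)/5 - 9/5.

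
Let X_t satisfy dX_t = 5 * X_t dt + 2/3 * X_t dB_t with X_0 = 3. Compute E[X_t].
E[X_t] = 3*exp(5*t)

For GBM dX = mu X dt + sigma X dB with X_0 = x_0, apply Itô to Y = log X: dY = (mu - sigma^2/2) dt + sigma dB, so Y_t = log(x_0) + (mu - sigma^2/2) t + sigma B_t and hence X_t = x_0 * exp((mu - sigma^2/2) t + sigma B_t).
With mu = 5, sigma = 2/3, x_0 = 3, this gives:
  X_t = 3 * exp((43/9) * t + (2/3) * B_t).
Since sigma*B_t ~ Normal(0, sigma^2 t), E[exp(sigma*B_t)] = exp(sigma^2 t / 2); so E[X_t] = x_0 * exp((mu - sigma^2/2) t) * exp(sigma^2 t / 2) = x_0 * exp(mu t) = 3*exp(5*t).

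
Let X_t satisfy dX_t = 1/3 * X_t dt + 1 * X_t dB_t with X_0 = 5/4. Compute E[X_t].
E[X_t] = 5*exp(t/3)/4

For GBM dX = mu X dt + sigma X dB with X_0 = x_0, apply Itô to Y = log X: dY = (mu - sigma^2/2) dt + sigma dB, so Y_t = log(x_0) + (mu - sigma^2/2) t + sigma B_t and hence X_t = x_0 * exp((mu - sigma^2/2) t + sigma B_t).
With mu = 1/3, sigma = 1, x_0 = 5/4, this gives:
  X_t = 5/4 * exp((-1/6) * t + (1) * B_t).
Since sigma*B_t ~ Normal(0, sigma^2 t), E[exp(sigma*B_t)] = exp(sigma^2 t / 2); so E[X_t] = x_0 * exp((mu - sigma^2/2) t) * exp(sigma^2 t / 2) = x_0 * exp(mu t) = 5*exp(t/3)/4.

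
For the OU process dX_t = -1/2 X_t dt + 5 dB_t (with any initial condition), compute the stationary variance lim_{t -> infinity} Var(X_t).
lim Var(X_t) = 25

The OU SDE dX = -theta X dt + sigma dB admits the integrating factor exp(theta t): d(exp(theta t) X_t) = sigma exp(theta t) dB_t. Integrating from 0 to t gives X_t = x_0 * exp(-theta t) + sigma * int_0^t exp(-theta (t-s)) dB_s for any initial x_0. The Itô integral has variance (by the Itô isometry) sigma^2 * int_0^t exp(-2 theta (t - s)) ds = sigma^2 * (1 - exp(-2 theta t)) / (2 theta), independent of x_0.
With theta = 1/2, sigma = 5:
  Var(X_t) = (5)^2 * (1 - exp(-2*1/2 t)) / (2 * 1/2) = 25 - 25*exp(-t).
As t -> infinity, exp(-2*1/2 t) -> 0, so the stationary variance is sigma^2 / (2 theta) = 25.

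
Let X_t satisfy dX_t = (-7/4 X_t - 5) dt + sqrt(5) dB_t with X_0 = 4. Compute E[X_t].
E[X_t] = -20/7 + 48*exp(-7*t/4)/7

Taking expectations and using E[dB_t] = 0, the mean m(t) = E[X_t] satisfies the ODE m'(t) = a m(t) + b with m(0) = x_0. With a = -7/4, b = -5, x_0 = 4, the solution is
  m(t) = x_0 * exp(a t) + (b/a) * (exp(a t) - 1)
       = 4 * exp((-7/4) t) + ((-5)/(-7/4)) * (exp((-7/4) t) - 1)
       = -20/7 + 48*exp(-7*t/4)/7.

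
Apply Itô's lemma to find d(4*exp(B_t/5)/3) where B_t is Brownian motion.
d(4*exp(B_t/5)/3) = (2*exp(B_t/5)/75) dt + (4*exp(B_t/5)/15) dB_t

Itô's formula for f(B_t) gives d f(B_t) = f'(B_t) dB_t + (1/2) f''(B_t) dt. Compute derivatives of f(x) = 4*exp(x/5)/3:
  f'(x)  = 4*exp(x/5)/15
  f''(x) = 4*exp(x/5)/75
Substitute x = B_t and multiply the f'' term by 1/2:
  drift     = (1/2) * (4*exp(x/5)/75) evaluated at B_t = 2*exp(B_t/5)/75
  diffusion = (4*exp(x/5)/15) evaluated at B_t = 4*exp(B_t/5)/15
Therefore d(4*exp(B_t/5)/3) = (2*exp(B_t/5)/75) dt + (4*exp(B_t/5)/15) dB_t.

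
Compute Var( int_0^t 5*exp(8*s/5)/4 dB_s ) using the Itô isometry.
Var = 125*exp(16*t/5)/256 - 125/256

The Itô integral of a deterministic integrand f(s) has mean 0 because each increment f(s) * (B_{s+ds} - B_s) has mean 0. By the Itô isometry:
  Var( int_0^t f(s) dB_s ) = E[ (int_0^t f(s) dB_s)^2 ] = int_0^t f(s)^2 ds.
Here f(s) = 5*exp(8*s/5)/4, so f(s)^2 = 25*exp(16*s/5)/16. Integrate:
  int_0^t (25*exp(16*s/5)/16) ds = 125*exp(16*t/5)/256 - 125/256.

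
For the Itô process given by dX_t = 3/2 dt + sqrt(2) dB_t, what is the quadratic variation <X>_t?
<X>_t = 2*t

For an Itô process dX_t = a(t) dt + b(t) dB_t, the quadratic variation is <X>_t = int_0^t b(s)^2 ds (the drift term does not contribute). Here b(s) = sqrt(2), so
  b(s)^2 = 2.
Integrating from 0 to t:
  <X>_t = int_0^t (2) ds = 2*t.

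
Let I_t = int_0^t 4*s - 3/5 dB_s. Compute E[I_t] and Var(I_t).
E[I_t] = 0; Var(I_t) = t*(400*t^2 - 180*t + 27)/75

The Itô integral of a deterministic integrand f(s) has mean 0 because each increment f(s) * (B_{s+ds} - B_s) has mean 0. By the Itô isometry:
  Var( int_0^t f(s) dB_s ) = E[ (int_0^t f(s) dB_s)^2 ] = int_0^t f(s)^2 ds.
Here f(s) = 4*s - 3/5, so f(s)^2 = (20*s - 3)^2/25. Integrate:
  int_0^t ((20*s - 3)^2/25) ds = t*(400*t^2 - 180*t + 27)/75.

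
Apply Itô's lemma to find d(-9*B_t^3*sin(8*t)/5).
d(-9*B_t^3*sin(8*t)/5) = (9*B_t*(-8*B_t^2*cos(8*t) - 3*sin(8*t))/5) dt + (-27*B_t^2*sin(8*t)/5) dB_t

Itô's formula for f(t, x): d f(t, B_t) = (f_t + (1/2) f_xx) dt + f_x dB_t. Compute partials of f(t, x) = -9*x^3*sin(8*t)/5:
  f_t(t,x)  = -72*x^3*cos(8*t)/5
  f_x(t,x)  = -27*x^2*sin(8*t)/5
  f_xx(t,x) = -54*x*sin(8*t)/5
Assemble drift = f_t + (1/2) f_xx = 9*x*(-8*x^2*cos(8*t) - 3*sin(8*t))/5 and diffusion = f_x = -27*x^2*sin(8*t)/5. Substituting x = B_t:
  d(-9*B_t^3*sin(8*t)/5) = (9*B_t*(-8*B_t^2*cos(8*t) - 3*sin(8*t))/5) dt + (-27*B_t^2*sin(8*t)/5) dB_t.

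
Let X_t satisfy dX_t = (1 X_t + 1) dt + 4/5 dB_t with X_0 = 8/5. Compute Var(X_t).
Var(X_t) = 8*exp(2*t)/25 - 8/25

The variance V(t) = Var(X_t) satisfies V'(t) = 2 a V(t) + c^2 with V(0) = 0 (drift coefficient is linear in X, diffusion is constant). With a = 1, c = 4/5, the solution is
  V(t) = (c^2 / (2 a)) * (exp(2 a t) - 1)
       = ((4/5)^2 / (2*1)) * (exp(2 t) - 1)
       = 8*exp(2*t)/25 - 8/25.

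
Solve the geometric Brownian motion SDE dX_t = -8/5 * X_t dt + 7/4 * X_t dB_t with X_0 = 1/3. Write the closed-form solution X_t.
X_t = 1/3 * exp((-501/160) * t + (7/4) * B_t)

For GBM dX = mu X dt + sigma X dB with X_0 = x_0, apply Itô to Y = log X: dY = (mu - sigma^2/2) dt + sigma dB, so Y_t = log(x_0) + (mu - sigma^2/2) t + sigma B_t and hence X_t = x_0 * exp((mu - sigma^2/2) t + sigma B_t).
With mu = -8/5, sigma = 7/4, x_0 = 1/3, this gives:
  X_t = 1/3 * exp((-501/160) * t + (7/4) * B_t).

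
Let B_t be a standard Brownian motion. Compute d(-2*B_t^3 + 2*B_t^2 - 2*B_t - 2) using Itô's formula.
d(-2*B_t^3 + 2*B_t^2 - 2*B_t - 2) = (2 - 6*B_t) dt + (-6*B_t^2 + 4*B_t - 2) dB_t

Itô's formula for f(B_t) gives d f(B_t) = f'(B_t) dB_t + (1/2) f''(B_t) dt. Compute derivatives of f(x) = -2*x^3 + 2*x^2 - 2*x - 2:
  f'(x)  = -6*x^2 + 4*x - 2
  f''(x) = 4 - 12*x
Substitute x = B_t and multiply the f'' term by 1/2:
  drift     = (1/2) * (4 - 12*x) evaluated at B_t = 2 - 6*B_t
  diffusion = (-6*x^2 + 4*x - 2) evaluated at B_t = -6*B_t^2 + 4*B_t - 2
Therefore d(-2*B_t^3 + 2*B_t^2 - 2*B_t - 2) = (2 - 6*B_t) dt + (-6*B_t^2 + 4*B_t - 2) dB_t.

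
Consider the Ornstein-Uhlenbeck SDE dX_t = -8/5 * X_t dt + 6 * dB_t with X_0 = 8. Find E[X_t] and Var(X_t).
E[X_t] = 8*exp(-8*t/5); Var(X_t) = 45/4 - 45*exp(-16*t/5)/4

The OU SDE dX = -theta X dt + sigma dB admits the integrating factor exp(theta t): d(exp(theta t) X_t) = sigma exp(theta t) dB_t. Integrating from 0 to t:
  X_t = x_0 * exp(-theta t) + sigma * int_0^t exp(-theta (t-s)) dB_s.
The Itô integral has mean 0 and (by the Itô isometry) variance sigma^2 * int_0^t exp(-2 theta (t - s)) ds = sigma^2 * (1 - exp(-2 theta t)) / (2 theta).
With theta = 8/5, sigma = 6, x_0 = 8:
  E[X_t] = 8 * exp(-8/5 t) = 8*exp(-8*t/5)
  Var(X_t) = (6)^2 * (1 - exp(-2*8/5 t)) / (2 * 8/5) = 45/4 - 45*exp(-16*t/5)/4.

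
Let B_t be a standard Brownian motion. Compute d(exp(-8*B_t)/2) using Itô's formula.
d(exp(-8*B_t)/2) = (16*exp(-8*B_t)) dt + (-4*exp(-8*B_t)) dB_t

Itô's formula for f(B_t) gives d f(B_t) = f'(B_t) dB_t + (1/2) f''(B_t) dt. Compute derivatives of f(x) = exp(-8*x)/2:
  f'(x)  = -4*exp(-8*x)
  f''(x) = 32*exp(-8*x)
Substitute x = B_t and multiply the f'' term by 1/2:
  drift     = (1/2) * (32*exp(-8*x)) evaluated at B_t = 16*exp(-8*B_t)
  diffusion = (-4*exp(-8*x)) evaluated at B_t = -4*exp(-8*B_t)
Therefore d(exp(-8*B_t)/2) = (16*exp(-8*B_t)) dt + (-4*exp(-8*B_t)) dB_t.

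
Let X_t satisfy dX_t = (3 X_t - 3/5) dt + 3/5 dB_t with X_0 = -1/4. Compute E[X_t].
E[X_t] = 1/5 - 9*exp(3*t)/20

Taking expectations and using E[dB_t] = 0, the mean m(t) = E[X_t] satisfies the ODE m'(t) = a m(t) + b with m(0) = x_0. With a = 3, b = -3/5, x_0 = -1/4, the solution is
  m(t) = x_0 * exp(a t) + (b/a) * (exp(a t) - 1)
       = (-1/4) * exp(3 t) + ((-3/5)/3) * (exp(3 t) - 1)
       = 1/5 - 9*exp(3*t)/20.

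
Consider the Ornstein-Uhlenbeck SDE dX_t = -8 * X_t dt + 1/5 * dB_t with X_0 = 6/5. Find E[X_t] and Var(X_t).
E[X_t] = 6*exp(-8*t)/5; Var(X_t) = 1/400 - exp(-16*t)/400

The OU SDE dX = -theta X dt + sigma dB admits the integrating factor exp(theta t): d(exp(theta t) X_t) = sigma exp(theta t) dB_t. Integrating from 0 to t:
  X_t = x_0 * exp(-theta t) + sigma * int_0^t exp(-theta (t-s)) dB_s.
The Itô integral has mean 0 and (by the Itô isometry) variance sigma^2 * int_0^t exp(-2 theta (t - s)) ds = sigma^2 * (1 - exp(-2 theta t)) / (2 theta).
With theta = 8, sigma = 1/5, x_0 = 6/5:
  E[X_t] = 6/5 * exp(-8 t) = 6*exp(-8*t)/5
  Var(X_t) = (1/5)^2 * (1 - exp(-2*8 t)) / (2 * 8) = 1/400 - exp(-16*t)/400.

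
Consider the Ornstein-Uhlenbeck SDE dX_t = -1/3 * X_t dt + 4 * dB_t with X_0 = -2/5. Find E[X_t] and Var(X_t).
E[X_t] = -2*exp(-t/3)/5; Var(X_t) = 24 - 24*exp(-2*t/3)

The OU SDE dX = -theta X dt + sigma dB admits the integrating factor exp(theta t): d(exp(theta t) X_t) = sigma exp(theta t) dB_t. Integrating from 0 to t:
  X_t = x_0 * exp(-theta t) + sigma * int_0^t exp(-theta (t-s)) dB_s.
The Itô integral has mean 0 and (by the Itô isometry) variance sigma^2 * int_0^t exp(-2 theta (t - s)) ds = sigma^2 * (1 - exp(-2 theta t)) / (2 theta).
With theta = 1/3, sigma = 4, x_0 = -2/5:
  E[X_t] = -2/5 * exp(-1/3 t) = -2*exp(-t/3)/5
  Var(X_t) = (4)^2 * (1 - exp(-2*1/3 t)) / (2 * 1/3) = 24 - 24*exp(-2*t/3).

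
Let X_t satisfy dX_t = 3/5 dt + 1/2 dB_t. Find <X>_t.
<X>_t = t/4

For an Itô process dX_t = a(t) dt + b(t) dB_t, the quadratic variation is <X>_t = int_0^t b(s)^2 ds (the drift term does not contribute). Here b(s) = 1/2, so
  b(s)^2 = 1/4.
Integrating from 0 to t:
  <X>_t = int_0^t (1/4) ds = t/4.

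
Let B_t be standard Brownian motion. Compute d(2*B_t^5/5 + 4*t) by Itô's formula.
d(2*B_t^5/5 + 4*t) = (4*B_t^3 + 4) dt + (2*B_t^4) dB_t

Itô's formula for f(t, x): d f(t, B_t) = (f_t + (1/2) f_xx) dt + f_x dB_t. Compute partials of f(t, x) = 4*t + 2*x^5/5:
  f_t(t,x)  = 4
  f_x(t,x)  = 2*x^4
  f_xx(t,x) = 8*x^3
Assemble drift = f_t + (1/2) f_xx = 4*x^3 + 4 and diffusion = f_x = 2*x^4. Substituting x = B_t:
  d(2*B_t^5/5 + 4*t) = (4*B_t^3 + 4) dt + (2*B_t^4) dB_t.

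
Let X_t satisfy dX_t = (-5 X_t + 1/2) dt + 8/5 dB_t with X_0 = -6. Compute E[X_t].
E[X_t] = 1/10 - 61*exp(-5*t)/10

Taking expectations and using E[dB_t] = 0, the mean m(t) = E[X_t] satisfies the ODE m'(t) = a m(t) + b with m(0) = x_0. With a = -5, b = 1/2, x_0 = -6, the solution is
  m(t) = x_0 * exp(a t) + (b/a) * (exp(a t) - 1)
       = (-6) * exp((-5) t) + ((1/2)/(-5)) * (exp((-5) t) - 1)
       = 1/10 - 61*exp(-5*t)/10.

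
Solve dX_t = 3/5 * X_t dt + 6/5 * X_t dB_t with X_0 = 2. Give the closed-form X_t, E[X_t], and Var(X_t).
X_t = 2 * exp((-3/25) t + (6/5) B_t); E[X_t] = 2*exp(3*t/5); Var(X_t) = 4*(exp(36*t/25) - 1)*exp(6*t/5)

For GBM dX = mu X dt + sigma X dB with X_0 = x_0, apply Itô to Y = log X: dY = (mu - sigma^2/2) dt + sigma dB, so Y_t = log(x_0) + (mu - sigma^2/2) t + sigma B_t and hence X_t = x_0 * exp((mu - sigma^2/2) t + sigma B_t).
With mu = 3/5, sigma = 6/5, x_0 = 2, this gives:
  X_t = 2 * exp((-3/25) * t + (6/5) * B_t).
Since sigma*B_t ~ Normal(0, sigma^2 t), E[exp(sigma*B_t)] = exp(sigma^2 t / 2); so E[X_t] = x_0 * exp((mu - sigma^2/2) t) * exp(sigma^2 t / 2) = x_0 * exp(mu t) = 2*exp(3*t/5).
Var(X_t) = E[X_t^2] - (E[X_t])^2 = x_0^2 * exp(2 mu t) * (exp(sigma^2 t) - 1) = 4*(exp(36*t/25) - 1)*exp(6*t/5).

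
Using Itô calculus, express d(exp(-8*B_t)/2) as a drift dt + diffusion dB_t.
d(exp(-8*B_t)/2) = (16*exp(-8*B_t)) dt + (-4*exp(-8*B_t)) dB_t

Itô's formula for f(B_t) gives d f(B_t) = f'(B_t) dB_t + (1/2) f''(B_t) dt. Compute derivatives of f(x) = exp(-8*x)/2:
  f'(x)  = -4*exp(-8*x)
  f''(x) = 32*exp(-8*x)
Substitute x = B_t and multiply the f'' term by 1/2:
  drift     = (1/2) * (32*exp(-8*x)) evaluated at B_t = 16*exp(-8*B_t)
  diffusion = (-4*exp(-8*x)) evaluated at B_t = -4*exp(-8*B_t)
Therefore d(exp(-8*B_t)/2) = (16*exp(-8*B_t)) dt + (-4*exp(-8*B_t)) dB_t.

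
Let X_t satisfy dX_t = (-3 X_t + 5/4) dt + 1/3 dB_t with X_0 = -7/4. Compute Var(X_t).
Var(X_t) = 1/54 - exp(-6*t)/54

The variance V(t) = Var(X_t) satisfies V'(t) = 2 a V(t) + c^2 with V(0) = 0 (drift coefficient is linear in X, diffusion is constant). With a = -3, c = 1/3, the solution is
  V(t) = (c^2 / (2 a)) * (exp(2 a t) - 1)
       = ((1/3)^2 / (2*(-3))) * (exp((-6) t) - 1)
       = 1/54 - exp(-6*t)/54.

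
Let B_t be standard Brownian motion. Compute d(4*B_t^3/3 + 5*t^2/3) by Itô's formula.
d(4*B_t^3/3 + 5*t^2/3) = (4*B_t + 10*t/3) dt + (4*B_t^2) dB_t

Itô's formula for f(t, x): d f(t, B_t) = (f_t + (1/2) f_xx) dt + f_x dB_t. Compute partials of f(t, x) = 5*t^2/3 + 4*x^3/3:
  f_t(t,x)  = 10*t/3
  f_x(t,x)  = 4*x^2
  f_xx(t,x) = 8*x
Assemble drift = f_t + (1/2) f_xx = 10*t/3 + 4*x and diffusion = f_x = 4*x^2. Substituting x = B_t:
  d(4*B_t^3/3 + 5*t^2/3) = (4*B_t + 10*t/3) dt + (4*B_t^2) dB_t.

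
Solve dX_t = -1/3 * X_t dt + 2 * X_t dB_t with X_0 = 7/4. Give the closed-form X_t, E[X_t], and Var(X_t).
X_t = 7/4 * exp((-7/3) t + (2) B_t); E[X_t] = 7*exp(-t/3)/4; Var(X_t) = (49*exp(4*t) - 49)*exp(-2*t/3)/16

For GBM dX = mu X dt + sigma X dB with X_0 = x_0, apply Itô to Y = log X: dY = (mu - sigma^2/2) dt + sigma dB, so Y_t = log(x_0) + (mu - sigma^2/2) t + sigma B_t and hence X_t = x_0 * exp((mu - sigma^2/2) t + sigma B_t).
With mu = -1/3, sigma = 2, x_0 = 7/4, this gives:
  X_t = 7/4 * exp((-7/3) * t + (2) * B_t).
Since sigma*B_t ~ Normal(0, sigma^2 t), E[exp(sigma*B_t)] = exp(sigma^2 t / 2); so E[X_t] = x_0 * exp((mu - sigma^2/2) t) * exp(sigma^2 t / 2) = x_0 * exp(mu t) = 7*exp(-t/3)/4.
Var(X_t) = E[X_t^2] - (E[X_t])^2 = x_0^2 * exp(2 mu t) * (exp(sigma^2 t) - 1) = (49*exp(4*t) - 49)*exp(-2*t/3)/16.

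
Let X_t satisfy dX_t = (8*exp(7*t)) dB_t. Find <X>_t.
<X>_t = 32*exp(14*t)/7 - 32/7

For an Itô process dX_t = a(t) dt + b(t) dB_t, the quadratic variation is <X>_t = int_0^t b(s)^2 ds (the drift term does not contribute). Here b(s) = 8*exp(7*s), so
  b(s)^2 = 64*exp(14*s).
Integrating from 0 to t:
  <X>_t = int_0^t (64*exp(14*s)) ds = 32*exp(14*t)/7 - 32/7.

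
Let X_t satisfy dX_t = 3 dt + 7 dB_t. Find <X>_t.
<X>_t = 49*t

For an Itô process dX_t = a(t) dt + b(t) dB_t, the quadratic variation is <X>_t = int_0^t b(s)^2 ds (the drift term does not contribute). Here b(s) = 7, so
  b(s)^2 = 49.
Integrating from 0 to t:
  <X>_t = int_0^t (49) ds = 49*t.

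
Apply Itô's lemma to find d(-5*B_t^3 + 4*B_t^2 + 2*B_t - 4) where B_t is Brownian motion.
d(-5*B_t^3 + 4*B_t^2 + 2*B_t - 4) = (4 - 15*B_t) dt + (-15*B_t^2 + 8*B_t + 2) dB_t

Itô's formula for f(B_t) gives d f(B_t) = f'(B_t) dB_t + (1/2) f''(B_t) dt. Compute derivatives of f(x) = -5*x^3 + 4*x^2 + 2*x - 4:
  f'(x)  = -15*x^2 + 8*x + 2
  f''(x) = 8 - 30*x
Substitute x = B_t and multiply the f'' term by 1/2:
  drift     = (1/2) * (8 - 30*x) evaluated at B_t = 4 - 15*B_t
  diffusion = (-15*x^2 + 8*x + 2) evaluated at B_t = -15*B_t^2 + 8*B_t + 2
Therefore d(-5*B_t^3 + 4*B_t^2 + 2*B_t - 4) = (4 - 15*B_t) dt + (-15*B_t^2 + 8*B_t + 2) dB_t.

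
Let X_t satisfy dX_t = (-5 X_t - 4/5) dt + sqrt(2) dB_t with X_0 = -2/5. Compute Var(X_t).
Var(X_t) = 1/5 - exp(-10*t)/5

The variance V(t) = Var(X_t) satisfies V'(t) = 2 a V(t) + c^2 with V(0) = 0 (drift coefficient is linear in X, diffusion is constant). With a = -5, c = sqrt(2), the solution is
  V(t) = (c^2 / (2 a)) * (exp(2 a t) - 1)
       = (sqrt(2)^2 / (2*(-5))) * (exp((-10) t) - 1)
       = 1/5 - exp(-10*t)/5.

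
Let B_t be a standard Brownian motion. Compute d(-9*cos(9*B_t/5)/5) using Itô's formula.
d(-9*cos(9*B_t/5)/5) = (729*cos(9*B_t/5)/250) dt + (81*sin(9*B_t/5)/25) dB_t

Itô's formula for f(B_t) gives d f(B_t) = f'(B_t) dB_t + (1/2) f''(B_t) dt. Compute derivatives of f(x) = -9*cos(9*x/5)/5:
  f'(x)  = 81*sin(9*x/5)/25
  f''(x) = 729*cos(9*x/5)/125
Substitute x = B_t and multiply the f'' term by 1/2:
  drift     = (1/2) * (729*cos(9*x/5)/125) evaluated at B_t = 729*cos(9*B_t/5)/250
  diffusion = (81*sin(9*x/5)/25) evaluated at B_t = 81*sin(9*B_t/5)/25
Therefore d(-9*cos(9*B_t/5)/5) = (729*cos(9*B_t/5)/250) dt + (81*sin(9*B_t/5)/25) dB_t.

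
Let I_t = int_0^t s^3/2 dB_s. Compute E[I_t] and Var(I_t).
E[I_t] = 0; Var(I_t) = t^7/28

The Itô integral of a deterministic integrand f(s) has mean 0 because each increment f(s) * (B_{s+ds} - B_s) has mean 0. By the Itô isometry:
  Var( int_0^t f(s) dB_s ) = E[ (int_0^t f(s) dB_s)^2 ] = int_0^t f(s)^2 ds.
Here f(s) = s^3/2, so f(s)^2 = s^6/4. Integrate:
  int_0^t (s^6/4) ds = t^7/28.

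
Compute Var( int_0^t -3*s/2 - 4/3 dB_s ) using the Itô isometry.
Var = t*(27*t^2 + 72*t + 64)/36

The Itô integral of a deterministic integrand f(s) has mean 0 because each increment f(s) * (B_{s+ds} - B_s) has mean 0. By the Itô isometry:
  Var( int_0^t f(s) dB_s ) = E[ (int_0^t f(s) dB_s)^2 ] = int_0^t f(s)^2 ds.
Here f(s) = -3*s/2 - 4/3, so f(s)^2 = (9*s + 8)^2/36. Integrate:
  int_0^t ((9*s + 8)^2/36) ds = t*(27*t^2 + 72*t + 64)/36.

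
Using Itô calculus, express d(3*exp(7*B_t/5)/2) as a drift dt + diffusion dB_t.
d(3*exp(7*B_t/5)/2) = (147*exp(7*B_t/5)/100) dt + (21*exp(7*B_t/5)/10) dB_t

Itô's formula for f(B_t) gives d f(B_t) = f'(B_t) dB_t + (1/2) f''(B_t) dt. Compute derivatives of f(x) = 3*exp(7*x/5)/2:
  f'(x)  = 21*exp(7*x/5)/10
  f''(x) = 147*exp(7*x/5)/50
Substitute x = B_t and multiply the f'' term by 1/2:
  drift     = (1/2) * (147*exp(7*x/5)/50) evaluated at B_t = 147*exp(7*B_t/5)/100
  diffusion = (21*exp(7*x/5)/10) evaluated at B_t = 21*exp(7*B_t/5)/10
Therefore d(3*exp(7*B_t/5)/2) = (147*exp(7*B_t/5)/100) dt + (21*exp(7*B_t/5)/10) dB_t.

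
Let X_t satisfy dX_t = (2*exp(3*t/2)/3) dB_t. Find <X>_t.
<X>_t = 4*exp(3*t)/27 - 4/27

For an Itô process dX_t = a(t) dt + b(t) dB_t, the quadratic variation is <X>_t = int_0^t b(s)^2 ds (the drift term does not contribute). Here b(s) = 2*exp(3*s/2)/3, so
  b(s)^2 = 4*exp(3*s)/9.
Integrating from 0 to t:
  <X>_t = int_0^t (4*exp(3*s)/9) ds = 4*exp(3*t)/27 - 4/27.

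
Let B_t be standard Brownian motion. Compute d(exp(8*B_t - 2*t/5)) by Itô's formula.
d(exp(8*B_t - 2*t/5)) = (158*exp(8*B_t - 2*t/5)/5) dt + (8*exp(8*B_t - 2*t/5)) dB_t

Itô's formula for f(t, x): d f(t, B_t) = (f_t + (1/2) f_xx) dt + f_x dB_t. Compute partials of f(t, x) = exp(-2*t/5 + 8*x):
  f_t(t,x)  = -2*exp(-2*t/5 + 8*x)/5
  f_x(t,x)  = 8*exp(-2*t/5 + 8*x)
  f_xx(t,x) = 64*exp(-2*t/5 + 8*x)
Assemble drift = f_t + (1/2) f_xx = 158*exp(-2*t/5 + 8*x)/5 and diffusion = f_x = 8*exp(-2*t/5 + 8*x). Substituting x = B_t:
  d(exp(8*B_t - 2*t/5)) = (158*exp(8*B_t - 2*t/5)/5) dt + (8*exp(8*B_t - 2*t/5)) dB_t.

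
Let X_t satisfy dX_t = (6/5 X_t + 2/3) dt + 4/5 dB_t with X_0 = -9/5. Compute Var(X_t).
Var(X_t) = 4*exp(12*t/5)/15 - 4/15

The variance V(t) = Var(X_t) satisfies V'(t) = 2 a V(t) + c^2 with V(0) = 0 (drift coefficient is linear in X, diffusion is constant). With a = 6/5, c = 4/5, the solution is
  V(t) = (c^2 / (2 a)) * (exp(2 a t) - 1)
       = ((4/5)^2 / (2*(6/5))) * (exp((12/5) t) - 1)
       = 4*exp(12*t/5)/15 - 4/15.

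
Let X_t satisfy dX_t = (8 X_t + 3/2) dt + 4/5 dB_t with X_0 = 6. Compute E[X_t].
E[X_t] = 99*exp(8*t)/16 - 3/16

Taking expectations and using E[dB_t] = 0, the mean m(t) = E[X_t] satisfies the ODE m'(t) = a m(t) + b with m(0) = x_0. With a = 8, b = 3/2, x_0 = 6, the solution is
  m(t) = x_0 * exp(a t) + (b/a) * (exp(a t) - 1)
       = 6 * exp(8 t) + ((3/2)/8) * (exp(8 t) - 1)
       = 99*exp(8*t)/16 - 3/16.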